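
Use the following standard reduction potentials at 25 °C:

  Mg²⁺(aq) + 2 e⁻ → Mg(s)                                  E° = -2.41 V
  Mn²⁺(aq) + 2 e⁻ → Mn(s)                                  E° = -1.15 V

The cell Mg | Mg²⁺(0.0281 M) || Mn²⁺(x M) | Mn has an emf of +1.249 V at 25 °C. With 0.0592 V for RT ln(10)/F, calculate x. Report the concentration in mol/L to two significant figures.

Mn²⁺/Mn is the cathode, Mg²⁺/Mg the anode: E°cell = +1.26 V, n = 2.
Overall reaction: Mn²⁺(aq) + Mg(s) → Mn(s) + Mg²⁺(aq); Q = [Mg²⁺]^1/[Mn²⁺]^1.
From E = E° − (0.0592/n) log Q: log Q = (E° − E)·n/0.0592 = (+1.26 − (+1.249))·2/0.0592 = 0.3716.
So 1·log[Mn²⁺] = 1·log(0.0281) − log Q = -1.5513 − (0.3716) = -1.9229; [Mn²⁺] = 10^(-1.9229) ≈ 0.012 M.

0.012 M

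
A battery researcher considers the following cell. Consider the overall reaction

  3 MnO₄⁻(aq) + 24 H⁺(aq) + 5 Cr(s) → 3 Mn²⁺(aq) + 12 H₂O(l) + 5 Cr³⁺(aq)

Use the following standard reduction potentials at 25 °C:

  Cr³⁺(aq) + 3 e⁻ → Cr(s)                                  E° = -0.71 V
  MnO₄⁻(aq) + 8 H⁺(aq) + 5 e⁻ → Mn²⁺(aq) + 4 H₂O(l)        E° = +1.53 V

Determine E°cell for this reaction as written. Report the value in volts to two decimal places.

+2.24 V

The MnO₄⁻/Mn²⁺ couple has the higher reduction potential, so it is the cathode; Cr³⁺/Cr is oxidised at the anode.
E°cell = E°(cathode) − E°(anode) = (+1.53) − (-0.71) = +2.24 V.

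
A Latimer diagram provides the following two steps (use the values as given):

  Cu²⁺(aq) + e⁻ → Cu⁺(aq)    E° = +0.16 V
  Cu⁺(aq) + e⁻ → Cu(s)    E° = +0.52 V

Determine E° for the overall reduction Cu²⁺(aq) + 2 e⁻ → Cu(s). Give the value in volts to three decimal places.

+0.340 V

Standard free energies of sequential steps add: ΔG°₃ = ΔG°₁ + ΔG°₂, so n₃E°₃ = n₁E°₁ + n₂E°₂.
E°₃ = (1×+0.16 + 1×+0.52) / 2 = (+0.680) / 2 = +0.340 V.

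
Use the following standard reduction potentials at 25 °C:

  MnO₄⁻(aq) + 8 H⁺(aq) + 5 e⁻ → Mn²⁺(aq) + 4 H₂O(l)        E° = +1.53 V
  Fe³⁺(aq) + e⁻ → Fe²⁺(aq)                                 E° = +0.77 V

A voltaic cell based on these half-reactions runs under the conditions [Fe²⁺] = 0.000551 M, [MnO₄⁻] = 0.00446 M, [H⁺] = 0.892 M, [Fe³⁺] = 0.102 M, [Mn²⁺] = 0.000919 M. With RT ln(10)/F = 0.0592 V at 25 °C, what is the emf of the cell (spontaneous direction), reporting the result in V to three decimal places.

+0.629 V

MnO₄⁻/Mn²⁺ is the cathode (higher E°), Fe³⁺/Fe²⁺ the anode: E°cell = +1.53 − (+0.77) = +0.76 V, n = 5.
Overall: MnO₄⁻(aq) + 8 H⁺(aq) + 5 Fe²⁺(aq) → Mn²⁺(aq) + 4 H₂O(l) + 5 Fe³⁺(aq)
Q = [Mn²⁺]·[Fe³⁺]^5 / ([MnO₄⁻]·[H⁺]^8·[Fe²⁺]^5); log Q = 11.048.
E = E° − (0.0592/n) log Q = +0.76 − (0.0592/5)(11.048) = +0.629 V.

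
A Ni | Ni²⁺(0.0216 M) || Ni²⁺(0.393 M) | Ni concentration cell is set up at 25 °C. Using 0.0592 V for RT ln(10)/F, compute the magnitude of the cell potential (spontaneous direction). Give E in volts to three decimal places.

+0.037 V

For a concentration cell E°cell = 0. The 0.393 M side is the cathode (reduction is favoured where [Ni²⁺] is higher).
With n = 2, E = −(0.0592/2) log([Ni²⁺]ₐₙ/[Ni²⁺]꜀ₐₜ) = −(0.0592/2) log(0.0216/0.393) = −(0.0592/2)(-1.260) = +0.037 V.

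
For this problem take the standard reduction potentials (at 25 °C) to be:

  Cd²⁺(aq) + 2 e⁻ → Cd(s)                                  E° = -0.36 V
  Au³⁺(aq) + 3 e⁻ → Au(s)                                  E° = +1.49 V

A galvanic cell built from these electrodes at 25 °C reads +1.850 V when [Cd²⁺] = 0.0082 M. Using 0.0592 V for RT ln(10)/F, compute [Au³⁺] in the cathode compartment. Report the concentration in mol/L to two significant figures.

0.00074 M

Au³⁺/Au is the cathode, Cd²⁺/Cd the anode: E°cell = +1.85 V, n = 6.
Overall reaction: 2 Au³⁺(aq) + 3 Cd(s) → 2 Au(s) + 3 Cd²⁺(aq); Q = [Cd²⁺]^3/[Au³⁺]^2.
From E = E° − (0.0592/n) log Q: log Q = (E° − E)·n/0.0592 = (+1.85 − (+1.850))·6/0.0592 = 0.0000.
So 2·log[Au³⁺] = 3·log(0.0082) − log Q = -6.2586 − (0.0000) = -6.2586; log[Au³⁺] = -6.2586 / 2 = -3.1293; [Au³⁺] = 10^(-3.1293) ≈ 0.00074 M.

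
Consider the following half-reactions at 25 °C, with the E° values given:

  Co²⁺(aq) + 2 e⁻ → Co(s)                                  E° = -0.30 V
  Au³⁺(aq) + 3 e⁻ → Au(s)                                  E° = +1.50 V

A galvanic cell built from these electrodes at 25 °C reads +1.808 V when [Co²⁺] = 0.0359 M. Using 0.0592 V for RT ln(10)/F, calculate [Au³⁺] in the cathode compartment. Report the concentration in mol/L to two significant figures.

0.017 M

Au³⁺/Au is the cathode, Co²⁺/Co the anode: E°cell = +1.80 V, n = 6.
Overall reaction: 2 Au³⁺(aq) + 3 Co(s) → 2 Au(s) + 3 Co²⁺(aq); Q = [Co²⁺]^3/[Au³⁺]^2.
From E = E° − (0.0592/n) log Q: log Q = (E° − E)·n/0.0592 = (+1.80 − (+1.808))·6/0.0592 = -0.8108.
So 2·log[Au³⁺] = 3·log(0.0359) − log Q = -4.3347 − (-0.8108) = -3.5239; log[Au³⁺] = -3.5239 / 2 = -1.7619; [Au³⁺] = 10^(-1.7619) ≈ 0.017 M.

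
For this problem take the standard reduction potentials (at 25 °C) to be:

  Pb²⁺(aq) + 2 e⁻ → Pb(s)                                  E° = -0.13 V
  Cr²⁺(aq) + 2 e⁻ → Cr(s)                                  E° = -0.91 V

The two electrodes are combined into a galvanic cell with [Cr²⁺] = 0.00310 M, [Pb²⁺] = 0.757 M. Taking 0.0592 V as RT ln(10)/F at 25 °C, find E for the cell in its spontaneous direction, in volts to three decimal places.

Pb²⁺/Pb is the cathode (higher E°), Cr²⁺/Cr the anode: E°cell = -0.13 − (-0.91) = +0.78 V, n = 2.
Overall: Pb²⁺(aq) + Cr(s) → Pb(s) + Cr²⁺(aq)
Q = [Cr²⁺] / ([Pb²⁺]); log Q = -2.388.
E = E° − (0.0592/n) log Q = +0.78 − (0.0592/2)(-2.388) = +0.851 V.

+0.851 V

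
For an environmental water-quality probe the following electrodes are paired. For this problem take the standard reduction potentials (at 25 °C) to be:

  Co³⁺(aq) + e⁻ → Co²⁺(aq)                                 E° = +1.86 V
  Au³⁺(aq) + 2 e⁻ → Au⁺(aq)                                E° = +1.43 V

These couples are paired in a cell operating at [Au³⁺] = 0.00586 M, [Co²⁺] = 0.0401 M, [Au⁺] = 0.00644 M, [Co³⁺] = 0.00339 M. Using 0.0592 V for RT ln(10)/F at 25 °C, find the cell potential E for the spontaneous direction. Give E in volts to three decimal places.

+0.368 V

Co³⁺/Co²⁺ is the cathode (higher E°), Au³⁺/Au⁺ the anode: E°cell = +1.86 − (+1.43) = +0.43 V, n = 2.
Overall: 2 Co³⁺(aq) + Au⁺(aq) → 2 Co²⁺(aq) + Au³⁺(aq)
Q = [Co²⁺]^2·[Au³⁺] / ([Co³⁺]^2·[Au⁺]); log Q = 2.105.
E = E° − (0.0592/n) log Q = +0.43 − (0.0592/2)(2.105) = +0.368 V.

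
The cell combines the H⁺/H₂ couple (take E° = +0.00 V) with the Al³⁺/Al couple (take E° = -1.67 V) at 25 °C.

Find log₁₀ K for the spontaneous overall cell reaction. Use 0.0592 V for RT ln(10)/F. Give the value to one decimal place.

Cathode: H⁺/H₂; anode: Al³⁺/Al. E°cell = +1.67 V, n = 6.
log K = nE°cell / 0.0592 = (6)(+1.67) / 0.0592 = 169.3.

169.3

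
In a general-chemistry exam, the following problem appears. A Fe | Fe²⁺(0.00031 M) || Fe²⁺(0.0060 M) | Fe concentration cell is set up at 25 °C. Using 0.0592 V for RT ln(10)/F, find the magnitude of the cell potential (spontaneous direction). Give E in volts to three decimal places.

+0.038 V

For a concentration cell E°cell = 0. The 0.0060 M side is the cathode (reduction is favoured where [Fe²⁺] is higher).
With n = 2, E = −(0.0592/2) log([Fe²⁺]ₐₙ/[Fe²⁺]꜀ₐₜ) = −(0.0592/2) log(0.00031/0.006) = −(0.0592/2)(-1.287) = +0.038 V.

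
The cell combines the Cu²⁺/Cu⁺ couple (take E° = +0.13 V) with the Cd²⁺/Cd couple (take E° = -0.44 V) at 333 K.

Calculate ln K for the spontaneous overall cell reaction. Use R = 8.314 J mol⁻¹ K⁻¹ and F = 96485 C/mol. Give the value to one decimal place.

Cathode: Cu²⁺/Cu⁺; anode: Cd²⁺/Cd. E°cell = (+0.13) − (-0.44) = +0.57 V, with n = 2.
ΔG° = −nFE° = −RT ln K, so ln K = nFE°/(RT) = (2)(96485)(+0.57) / ((8.314)(333)) = 39.729.

39.7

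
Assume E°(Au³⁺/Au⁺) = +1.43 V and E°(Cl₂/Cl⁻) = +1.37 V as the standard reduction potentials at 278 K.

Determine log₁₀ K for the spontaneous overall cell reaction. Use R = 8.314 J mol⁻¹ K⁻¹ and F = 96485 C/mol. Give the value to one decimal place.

Cathode: Au³⁺/Au⁺; anode: Cl₂/Cl⁻. E°cell = (+1.43) − (+1.37) = +0.06 V, with n = 2.
ΔG° = −nFE° = −RT ln K, so ln K = nFE°/(RT) = (2)(96485)(+0.06) / ((8.314)(278)) = 5.009.
log₁₀ K = 5.009 / ln 10 = 2.2.

2.2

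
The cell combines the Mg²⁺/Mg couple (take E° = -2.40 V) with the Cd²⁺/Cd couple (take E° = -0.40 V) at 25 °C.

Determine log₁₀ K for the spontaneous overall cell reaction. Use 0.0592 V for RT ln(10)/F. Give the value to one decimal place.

Cathode: Cd²⁺/Cd; anode: Mg²⁺/Mg. E°cell = +2.00 V, n = 2.
log K = nE°cell / 0.0592 = (2)(+2.00) / 0.0592 = 67.6.

67.6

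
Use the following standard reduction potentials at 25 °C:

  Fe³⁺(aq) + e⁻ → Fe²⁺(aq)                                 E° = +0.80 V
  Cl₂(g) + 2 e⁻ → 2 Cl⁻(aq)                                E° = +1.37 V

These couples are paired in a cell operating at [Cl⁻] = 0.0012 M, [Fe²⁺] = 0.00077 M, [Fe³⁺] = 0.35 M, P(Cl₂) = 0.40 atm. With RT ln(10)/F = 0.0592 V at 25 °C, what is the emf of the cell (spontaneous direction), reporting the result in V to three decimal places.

+0.574 V

Cl₂/Cl⁻ is the cathode (higher E°), Fe³⁺/Fe²⁺ the anode: E°cell = +1.37 − (+0.80) = +0.57 V, n = 2.
Overall: Cl₂(g) + 2 Fe²⁺(aq) → 2 Cl⁻(aq) + 2 Fe³⁺(aq)
Q = [Cl⁻]^2·[Fe³⁺]^2 / (P(Cl₂)·[Fe²⁺]^2); log Q = -0.129.
E = E° − (0.0592/n) log Q = +0.57 − (0.0592/2)(-0.129) = +0.574 V.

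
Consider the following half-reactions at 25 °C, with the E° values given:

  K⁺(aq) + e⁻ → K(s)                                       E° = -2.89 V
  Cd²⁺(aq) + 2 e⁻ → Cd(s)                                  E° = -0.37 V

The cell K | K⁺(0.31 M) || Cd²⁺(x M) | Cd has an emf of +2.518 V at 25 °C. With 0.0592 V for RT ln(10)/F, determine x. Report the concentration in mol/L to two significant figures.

0.082 M

Cd²⁺/Cd is the cathode, K⁺/K the anode: E°cell = +2.52 V, n = 2.
Overall reaction: Cd²⁺(aq) + 2 K(s) → Cd(s) + 2 K⁺(aq); Q = [K⁺]^2/[Cd²⁺]^1.
From E = E° − (0.0592/n) log Q: log Q = (E° − E)·n/0.0592 = (+2.52 − (+2.518))·2/0.0592 = 0.0676.
So 1·log[Cd²⁺] = 2·log(0.31) − log Q = -1.0173 − (0.0676) = -1.0849; [Cd²⁺] = 10^(-1.0849) ≈ 0.082 M.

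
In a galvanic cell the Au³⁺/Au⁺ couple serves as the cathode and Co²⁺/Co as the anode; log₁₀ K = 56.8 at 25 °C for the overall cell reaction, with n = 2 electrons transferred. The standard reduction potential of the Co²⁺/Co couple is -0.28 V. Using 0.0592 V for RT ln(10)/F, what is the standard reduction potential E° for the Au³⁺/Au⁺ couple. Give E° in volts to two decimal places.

+1.40 V

E°cell = (0.0592/n)·log K = (0.0592/2)(56.8) = +1.681 V.
Since Au³⁺/Au⁺ is the cathode and Co²⁺/Co the anode, E°cell = E°(Au³⁺/Au⁺) − E°(Co²⁺/Co).
So E°(Au³⁺/Au⁺) = E°cell + E°(Co²⁺/Co) = +1.681 + (-0.28) = +1.40 V.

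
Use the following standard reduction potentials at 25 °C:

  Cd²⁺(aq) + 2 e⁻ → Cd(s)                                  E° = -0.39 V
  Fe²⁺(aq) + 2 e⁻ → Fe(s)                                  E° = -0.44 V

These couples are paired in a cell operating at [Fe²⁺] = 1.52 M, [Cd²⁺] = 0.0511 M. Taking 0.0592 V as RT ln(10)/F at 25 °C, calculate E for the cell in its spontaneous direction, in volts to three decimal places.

+0.006 V

Cd²⁺/Cd is the cathode (higher E°), Fe²⁺/Fe the anode: E°cell = -0.39 − (-0.44) = +0.05 V, n = 2.
Overall: Cd²⁺(aq) + Fe(s) → Cd(s) + Fe²⁺(aq)
Q = [Fe²⁺] / ([Cd²⁺]); log Q = 1.473.
E = E° − (0.0592/n) log Q = +0.05 − (0.0592/2)(1.473) = +0.006 V.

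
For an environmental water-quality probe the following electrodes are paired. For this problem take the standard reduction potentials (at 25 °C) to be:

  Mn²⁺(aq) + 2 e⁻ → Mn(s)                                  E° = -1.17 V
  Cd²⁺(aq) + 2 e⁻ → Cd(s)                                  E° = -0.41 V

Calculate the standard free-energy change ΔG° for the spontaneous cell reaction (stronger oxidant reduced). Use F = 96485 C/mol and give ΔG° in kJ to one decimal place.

-146.7 kJ

Cd²⁺/Cd (E° = -0.41 V) is the cathode; Mn²⁺/Mn (E° = -1.17 V) is the anode, so E°cell = +0.76 V.
Balancing electrons gives n = 2 (lcm of 2 and 2).
ΔG° = −nFE° = −(2)(96485)(+0.76) = -146,657 J = -146.7 kJ.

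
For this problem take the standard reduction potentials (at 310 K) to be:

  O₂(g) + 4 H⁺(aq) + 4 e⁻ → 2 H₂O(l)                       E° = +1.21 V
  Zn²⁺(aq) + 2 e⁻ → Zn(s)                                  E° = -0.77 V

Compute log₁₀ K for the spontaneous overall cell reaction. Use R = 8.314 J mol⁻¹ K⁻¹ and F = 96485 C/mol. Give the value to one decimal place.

128.8

Cathode: O₂/H₂O; anode: Zn²⁺/Zn. E°cell = (+1.21) − (-0.77) = +1.98 V, with n = 4.
ΔG° = −nFE° = −RT ln K, so ln K = nFE°/(RT) = (4)(96485)(+1.98) / ((8.314)(310)) = 296.492.
log₁₀ K = 296.492 / ln 10 = 128.8.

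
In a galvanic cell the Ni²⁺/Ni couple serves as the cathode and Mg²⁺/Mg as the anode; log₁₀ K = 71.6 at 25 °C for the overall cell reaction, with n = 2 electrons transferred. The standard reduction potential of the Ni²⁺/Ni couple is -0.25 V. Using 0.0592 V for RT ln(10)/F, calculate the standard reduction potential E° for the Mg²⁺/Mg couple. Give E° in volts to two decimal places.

E°cell = (0.0592/n)·log K = (0.0592/2)(71.6) = +2.119 V.
Since Ni²⁺/Ni is the cathode and Mg²⁺/Mg the anode, E°cell = E°(Ni²⁺/Ni) − E°(Mg²⁺/Mg).
So E°(Mg²⁺/Mg) = E°(Ni²⁺/Ni) − E°cell = (-0.25) − (+2.119) = -2.37 V.

-2.37 V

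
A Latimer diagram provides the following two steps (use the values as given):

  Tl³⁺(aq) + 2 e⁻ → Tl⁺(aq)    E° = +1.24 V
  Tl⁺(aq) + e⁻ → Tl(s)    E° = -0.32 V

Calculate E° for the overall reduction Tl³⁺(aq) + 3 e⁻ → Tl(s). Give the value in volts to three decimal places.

+0.720 V

Since ΔG° = −nFE° is additive over sequential reductions, n₃E°₃ = n₁E°₁ + n₂E°₂.
E°₃ = (2×+1.24 + 1×-0.32) / 3 = (+2.160) / 3 = +0.720 V.
Simply averaging or adding the two E° values would be wrong; the electron-weighted sum is required.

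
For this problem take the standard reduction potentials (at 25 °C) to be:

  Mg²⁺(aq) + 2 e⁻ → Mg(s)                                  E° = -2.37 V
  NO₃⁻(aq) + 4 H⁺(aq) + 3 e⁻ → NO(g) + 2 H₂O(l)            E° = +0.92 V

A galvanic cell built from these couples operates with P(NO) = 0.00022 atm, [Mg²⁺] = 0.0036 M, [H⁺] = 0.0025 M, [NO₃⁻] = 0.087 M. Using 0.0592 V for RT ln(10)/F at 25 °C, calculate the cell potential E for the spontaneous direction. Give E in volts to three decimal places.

NO₃⁻/NO is the cathode (higher E°), Mg²⁺/Mg the anode: E°cell = +0.92 − (-2.37) = +3.29 V, n = 6.
Overall: 2 NO₃⁻(aq) + 8 H⁺(aq) + 3 Mg(s) → 2 NO(g) + 4 H₂O(l) + 3 Mg²⁺(aq)
Q = P(NO)^2·[Mg²⁺]^3 / ([NO₃⁻]^2·[H⁺]^8); log Q = 8.291.
E = E° − (0.0592/n) log Q = +3.29 − (0.0592/6)(8.291) = +3.208 V.

+3.208 V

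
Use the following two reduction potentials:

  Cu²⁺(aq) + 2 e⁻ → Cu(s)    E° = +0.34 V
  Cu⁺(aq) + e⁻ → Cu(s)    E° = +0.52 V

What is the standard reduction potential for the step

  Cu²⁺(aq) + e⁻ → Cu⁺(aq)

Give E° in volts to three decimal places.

+0.160 V

Sequential free energies add, so n₃E°₃ = n₁E°₁ + n₂E°₂.
With n₃ = 2, and the known step contributing 1×(+0.52) V, the unknown satisfies 1·E° = 2×(+0.34) − 1×(+0.52) = +0.160.
E° = +0.160 / 1 = +0.160 V.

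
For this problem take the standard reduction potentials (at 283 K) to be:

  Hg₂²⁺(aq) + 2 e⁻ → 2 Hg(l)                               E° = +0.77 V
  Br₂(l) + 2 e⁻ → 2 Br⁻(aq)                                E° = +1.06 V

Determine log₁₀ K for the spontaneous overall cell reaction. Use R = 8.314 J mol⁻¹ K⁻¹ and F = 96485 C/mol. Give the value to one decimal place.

10.3

Cathode: Br₂/Br⁻; anode: Hg₂²⁺/Hg. E°cell = (+1.06) − (+0.77) = +0.29 V, with n = 2.
ΔG° = −nFE° = −RT ln K, so ln K = nFE°/(RT) = (2)(96485)(+0.29) / ((8.314)(283)) = 23.784.
log₁₀ K = 23.784 / ln 10 = 10.3.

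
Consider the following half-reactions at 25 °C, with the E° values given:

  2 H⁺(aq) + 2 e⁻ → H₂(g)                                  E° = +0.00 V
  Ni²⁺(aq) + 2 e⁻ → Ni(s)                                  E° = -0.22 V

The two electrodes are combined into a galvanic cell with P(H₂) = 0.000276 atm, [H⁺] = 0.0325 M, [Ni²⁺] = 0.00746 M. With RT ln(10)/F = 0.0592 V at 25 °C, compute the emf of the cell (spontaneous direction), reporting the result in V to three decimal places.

+0.300 V

H⁺/H₂ is the cathode (higher E°), Ni²⁺/Ni the anode: E°cell = +0.00 − (-0.22) = +0.22 V, n = 2.
Overall: 2 H⁺(aq) + Ni(s) → H₂(g) + Ni²⁺(aq)
Q = P(H₂)·[Ni²⁺] / ([H⁺]^2); log Q = -2.710.
E = E° − (0.0592/n) log Q = +0.22 − (0.0592/2)(-2.710) = +0.300 V.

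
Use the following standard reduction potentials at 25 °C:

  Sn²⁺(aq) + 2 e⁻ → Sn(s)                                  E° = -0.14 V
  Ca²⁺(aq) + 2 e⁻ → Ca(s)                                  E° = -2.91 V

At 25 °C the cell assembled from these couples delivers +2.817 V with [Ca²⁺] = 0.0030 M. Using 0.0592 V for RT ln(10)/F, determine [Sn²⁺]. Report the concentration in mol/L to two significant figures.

0.12 M

Sn²⁺/Sn is the cathode, Ca²⁺/Ca the anode: E°cell = +2.77 V, n = 2.
Overall reaction: Sn²⁺(aq) + Ca(s) → Sn(s) + Ca²⁺(aq); Q = [Ca²⁺]^1/[Sn²⁺]^1.
From E = E° − (0.0592/n) log Q: log Q = (E° − E)·n/0.0592 = (+2.77 − (+2.817))·2/0.0592 = -1.5878.
So 1·log[Sn²⁺] = 1·log(0.003) − log Q = -2.5229 − (-1.5878) = -0.9351; [Sn²⁺] = 10^(-0.9351) ≈ 0.12 M.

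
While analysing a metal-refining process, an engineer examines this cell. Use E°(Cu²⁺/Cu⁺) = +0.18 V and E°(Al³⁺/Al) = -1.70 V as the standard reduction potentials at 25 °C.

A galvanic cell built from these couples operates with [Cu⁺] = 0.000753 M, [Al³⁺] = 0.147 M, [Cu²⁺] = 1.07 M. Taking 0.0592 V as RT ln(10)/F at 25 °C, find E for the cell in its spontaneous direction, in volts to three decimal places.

Cu²⁺/Cu⁺ is the cathode (higher E°), Al³⁺/Al the anode: E°cell = +0.18 − (-1.70) = +1.88 V, n = 3.
Overall: 3 Cu²⁺(aq) + Al(s) → 3 Cu⁺(aq) + Al³⁺(aq)
Q = [Cu⁺]^3·[Al³⁺] / ([Cu²⁺]^3); log Q = -10.290.
E = E° − (0.0592/n) log Q = +1.88 − (0.0592/3)(-10.290) = +2.083 V.

+2.083 V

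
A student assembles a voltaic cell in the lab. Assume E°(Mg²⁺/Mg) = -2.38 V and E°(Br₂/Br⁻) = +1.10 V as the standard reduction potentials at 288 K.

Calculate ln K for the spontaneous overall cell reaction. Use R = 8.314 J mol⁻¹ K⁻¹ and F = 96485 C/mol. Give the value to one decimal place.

Cathode: Br₂/Br⁻; anode: Mg²⁺/Mg. E°cell = (+1.10) − (-2.38) = +3.48 V, with n = 2.
ΔG° = −nFE° = −RT ln K, so ln K = nFE°/(RT) = (2)(96485)(+3.48) / ((8.314)(288)) = 280.457.

280.5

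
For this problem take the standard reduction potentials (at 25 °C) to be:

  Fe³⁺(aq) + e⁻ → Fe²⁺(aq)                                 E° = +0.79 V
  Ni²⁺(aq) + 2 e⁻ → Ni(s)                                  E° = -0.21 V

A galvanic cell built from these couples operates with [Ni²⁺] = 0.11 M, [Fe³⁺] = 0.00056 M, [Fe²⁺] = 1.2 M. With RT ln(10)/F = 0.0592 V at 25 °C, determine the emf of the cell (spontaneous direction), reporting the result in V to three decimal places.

Fe³⁺/Fe²⁺ is the cathode (higher E°), Ni²⁺/Ni the anode: E°cell = +0.79 − (-0.21) = +1.00 V, n = 2.
Overall: 2 Fe³⁺(aq) + Ni(s) → 2 Fe²⁺(aq) + Ni²⁺(aq)
Q = [Fe²⁺]^2·[Ni²⁺] / ([Fe³⁺]^2); log Q = 5.703.
E = E° − (0.0592/n) log Q = +1.00 − (0.0592/2)(5.703) = +0.831 V.

+0.831 V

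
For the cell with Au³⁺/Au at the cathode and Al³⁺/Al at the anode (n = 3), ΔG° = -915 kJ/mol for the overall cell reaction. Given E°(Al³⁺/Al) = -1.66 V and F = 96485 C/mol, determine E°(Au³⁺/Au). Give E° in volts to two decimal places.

+1.50 V

E°cell = −ΔG°/(nF) = −(-915×10³)/((3)(96485)) = +3.161 V.
Since Au³⁺/Au is the cathode and Al³⁺/Al the anode, E°cell = E°(Au³⁺/Au) − E°(Al³⁺/Al).
So E°(Au³⁺/Au) = E°cell + E°(Al³⁺/Al) = +3.161 + (-1.66) = +1.50 V.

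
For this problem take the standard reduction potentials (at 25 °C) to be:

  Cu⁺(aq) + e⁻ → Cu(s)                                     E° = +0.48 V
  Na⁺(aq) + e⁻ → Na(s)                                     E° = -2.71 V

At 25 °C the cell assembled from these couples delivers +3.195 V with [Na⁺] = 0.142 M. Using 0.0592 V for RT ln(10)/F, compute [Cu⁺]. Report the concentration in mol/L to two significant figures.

0.17 M

Cu⁺/Cu is the cathode, Na⁺/Na the anode: E°cell = +3.19 V, n = 1.
Overall reaction: Cu⁺(aq) + Na(s) → Cu(s) + Na⁺(aq); Q = [Na⁺]^1/[Cu⁺]^1.
From E = E° − (0.0592/n) log Q: log Q = (E° − E)·n/0.0592 = (+3.19 − (+3.195))·1/0.0592 = -0.0845.
So 1·log[Cu⁺] = 1·log(0.142) − log Q = -0.8477 − (-0.0845) = -0.7632; [Cu⁺] = 10^(-0.7632) ≈ 0.17 M.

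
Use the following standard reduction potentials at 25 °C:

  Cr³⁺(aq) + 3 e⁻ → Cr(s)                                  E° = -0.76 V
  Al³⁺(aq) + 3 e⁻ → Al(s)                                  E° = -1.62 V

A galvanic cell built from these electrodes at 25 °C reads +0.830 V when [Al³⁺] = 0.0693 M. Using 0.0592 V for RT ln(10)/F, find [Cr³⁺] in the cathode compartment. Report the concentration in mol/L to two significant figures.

0.0021 M

Cr³⁺/Cr is the cathode, Al³⁺/Al the anode: E°cell = +0.86 V, n = 3.
Overall reaction: Cr³⁺(aq) + Al(s) → Cr(s) + Al³⁺(aq); Q = [Al³⁺]^1/[Cr³⁺]^1.
From E = E° − (0.0592/n) log Q: log Q = (E° − E)·n/0.0592 = (+0.86 − (+0.830))·3/0.0592 = 1.5203.
So 1·log[Cr³⁺] = 1·log(0.0693) − log Q = -1.1593 − (1.5203) = -2.6796; [Cr³⁺] = 10^(-2.6796) ≈ 0.0021 M.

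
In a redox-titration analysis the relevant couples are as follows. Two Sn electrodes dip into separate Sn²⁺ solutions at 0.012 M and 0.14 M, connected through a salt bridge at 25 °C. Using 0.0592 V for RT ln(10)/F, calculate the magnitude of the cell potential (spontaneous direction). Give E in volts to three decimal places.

+0.032 V

For a concentration cell E°cell = 0. The 0.14 M side is the cathode (reduction is favoured where [Sn²⁺] is higher).
With n = 2, E = −(0.0592/2) log([Sn²⁺]ₐₙ/[Sn²⁺]꜀ₐₜ) = −(0.0592/2) log(0.012/0.14) = −(0.0592/2)(-1.067) = +0.032 V.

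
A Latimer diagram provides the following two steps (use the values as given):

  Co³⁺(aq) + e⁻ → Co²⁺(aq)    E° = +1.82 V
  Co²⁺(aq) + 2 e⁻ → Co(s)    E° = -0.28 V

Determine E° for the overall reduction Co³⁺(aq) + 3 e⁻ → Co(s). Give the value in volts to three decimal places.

+0.420 V

Since ΔG° = −nFE° is additive over sequential reductions, n₃E°₃ = n₁E°₁ + n₂E°₂.
E°₃ = (1×+1.82 + 2×-0.28) / 3 = (+1.260) / 3 = +0.420 V.
Simply averaging or adding the two E° values would be wrong; the electron-weighted sum is required.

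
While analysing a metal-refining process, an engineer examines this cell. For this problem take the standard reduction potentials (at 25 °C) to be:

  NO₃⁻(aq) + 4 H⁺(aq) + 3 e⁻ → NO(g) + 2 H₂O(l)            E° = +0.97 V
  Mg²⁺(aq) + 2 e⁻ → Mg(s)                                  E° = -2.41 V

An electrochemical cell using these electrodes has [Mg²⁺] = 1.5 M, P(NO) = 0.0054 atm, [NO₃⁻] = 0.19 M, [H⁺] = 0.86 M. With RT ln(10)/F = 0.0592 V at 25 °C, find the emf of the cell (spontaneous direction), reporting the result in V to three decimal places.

NO₃⁻/NO is the cathode (higher E°), Mg²⁺/Mg the anode: E°cell = +0.97 − (-2.41) = +3.38 V, n = 6.
Overall: 2 NO₃⁻(aq) + 8 H⁺(aq) + 3 Mg(s) → 2 NO(g) + 4 H₂O(l) + 3 Mg²⁺(aq)
Q = P(NO)^2·[Mg²⁺]^3 / ([NO₃⁻]^2·[H⁺]^8); log Q = -2.040.
E = E° − (0.0592/n) log Q = +3.38 − (0.0592/6)(-2.040) = +3.400 V.

+3.400 V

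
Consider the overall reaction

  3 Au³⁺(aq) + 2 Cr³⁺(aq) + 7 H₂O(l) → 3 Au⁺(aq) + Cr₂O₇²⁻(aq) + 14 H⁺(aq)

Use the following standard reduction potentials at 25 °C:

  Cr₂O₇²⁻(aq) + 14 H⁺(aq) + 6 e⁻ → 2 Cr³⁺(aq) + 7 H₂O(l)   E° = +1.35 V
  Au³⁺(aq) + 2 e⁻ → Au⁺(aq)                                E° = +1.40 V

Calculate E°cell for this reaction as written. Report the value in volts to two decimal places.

The Au³⁺/Au⁺ couple has the higher reduction potential, so it is the cathode; Cr₂O₇²⁻/Cr³⁺ is oxidised at the anode.
E°cell = E°(cathode) − E°(anode) = (+1.40) − (+1.35) = +0.05 V.

+0.05 V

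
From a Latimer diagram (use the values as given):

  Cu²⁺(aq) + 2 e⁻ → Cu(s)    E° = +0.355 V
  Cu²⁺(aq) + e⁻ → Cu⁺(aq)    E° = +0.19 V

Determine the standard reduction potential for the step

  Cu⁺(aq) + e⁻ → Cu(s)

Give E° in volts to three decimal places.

+0.520 V

Sequential free energies add, so n₃E°₃ = n₁E°₁ + n₂E°₂.
With n₃ = 2, and the known step contributing 1×(+0.19) V, the unknown satisfies 1·E° = 2×(+0.355) − 1×(+0.19) = +0.520.
E° = +0.520 / 1 = +0.520 V.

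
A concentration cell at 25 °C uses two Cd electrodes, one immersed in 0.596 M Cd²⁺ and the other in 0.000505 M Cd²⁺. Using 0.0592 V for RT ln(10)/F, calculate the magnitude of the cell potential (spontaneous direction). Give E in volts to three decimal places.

For a concentration cell E°cell = 0. The 0.596 M side is the cathode (reduction is favoured where [Cd²⁺] is higher).
With n = 2, E = −(0.0592/2) log([Cd²⁺]ₐₙ/[Cd²⁺]꜀ₐₜ) = −(0.0592/2) log(0.000505/0.596) = −(0.0592/2)(-3.072) = +0.091 V.

+0.091 V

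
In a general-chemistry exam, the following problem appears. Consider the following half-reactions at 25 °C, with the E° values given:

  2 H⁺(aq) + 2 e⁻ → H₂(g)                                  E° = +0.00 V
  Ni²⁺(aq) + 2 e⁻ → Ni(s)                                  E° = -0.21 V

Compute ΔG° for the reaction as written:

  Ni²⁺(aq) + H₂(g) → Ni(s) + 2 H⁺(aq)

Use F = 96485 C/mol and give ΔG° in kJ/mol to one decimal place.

+40.5 kJ/mol

As written, Ni²⁺/Ni is reduced (cathode) and H⁺/H₂ is oxidised (anode), so E°cell = (-0.21) − (+0.00) = -0.21 V.
Balancing electrons gives n = 2.
ΔG° = −nFE° = −(2)(96485)(-0.21) = 40,524 J = +40.5 kJ/mol.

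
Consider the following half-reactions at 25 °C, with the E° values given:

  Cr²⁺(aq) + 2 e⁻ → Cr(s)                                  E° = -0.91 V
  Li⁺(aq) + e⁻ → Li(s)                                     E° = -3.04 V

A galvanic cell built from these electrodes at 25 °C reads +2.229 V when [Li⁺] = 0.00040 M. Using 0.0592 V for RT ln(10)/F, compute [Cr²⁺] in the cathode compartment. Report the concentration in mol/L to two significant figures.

Cr²⁺/Cr is the cathode, Li⁺/Li the anode: E°cell = +2.13 V, n = 2.
Overall reaction: Cr²⁺(aq) + 2 Li(s) → Cr(s) + 2 Li⁺(aq); Q = [Li⁺]^2/[Cr²⁺]^1.
From E = E° − (0.0592/n) log Q: log Q = (E° − E)·n/0.0592 = (+2.13 − (+2.229))·2/0.0592 = -3.3446.
So 1·log[Cr²⁺] = 2·log(0.0004) − log Q = -6.7959 − (-3.3446) = -3.4513; [Cr²⁺] = 10^(-3.4513) ≈ 0.00035 M.

0.00035 M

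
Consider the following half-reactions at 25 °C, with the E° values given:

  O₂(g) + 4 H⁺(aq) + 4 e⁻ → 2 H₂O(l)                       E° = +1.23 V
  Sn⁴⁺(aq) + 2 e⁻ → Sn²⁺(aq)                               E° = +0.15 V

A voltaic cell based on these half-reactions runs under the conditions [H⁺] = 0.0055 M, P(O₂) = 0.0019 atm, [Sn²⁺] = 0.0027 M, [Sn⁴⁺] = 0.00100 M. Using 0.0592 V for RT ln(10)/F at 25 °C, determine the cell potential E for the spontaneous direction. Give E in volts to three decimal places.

O₂/H₂O is the cathode (higher E°), Sn⁴⁺/Sn²⁺ the anode: E°cell = +1.23 − (+0.15) = +1.08 V, n = 4.
Overall: O₂(g) + 4 H⁺(aq) + 2 Sn²⁺(aq) → 2 H₂O(l) + 2 Sn⁴⁺(aq)
Q = [Sn⁴⁺]^2 / (P(O₂)·[H⁺]^4·[Sn²⁺]^2); log Q = 10.897.
E = E° − (0.0592/n) log Q = +1.08 − (0.0592/4)(10.897) = +0.919 V.

+0.919 V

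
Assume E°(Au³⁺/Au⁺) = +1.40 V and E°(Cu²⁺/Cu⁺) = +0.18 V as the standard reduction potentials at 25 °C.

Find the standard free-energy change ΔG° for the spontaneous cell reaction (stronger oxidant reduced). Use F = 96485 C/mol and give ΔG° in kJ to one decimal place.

-235.4 kJ

Au³⁺/Au⁺ (E° = +1.40 V) is the cathode; Cu²⁺/Cu⁺ (E° = +0.18 V) is the anode, so E°cell = +1.22 V.
Balancing electrons gives n = 2 (lcm of 2 and 1).
ΔG° = −nFE° = −(2)(96485)(+1.22) = -235,423 J = -235.4 kJ.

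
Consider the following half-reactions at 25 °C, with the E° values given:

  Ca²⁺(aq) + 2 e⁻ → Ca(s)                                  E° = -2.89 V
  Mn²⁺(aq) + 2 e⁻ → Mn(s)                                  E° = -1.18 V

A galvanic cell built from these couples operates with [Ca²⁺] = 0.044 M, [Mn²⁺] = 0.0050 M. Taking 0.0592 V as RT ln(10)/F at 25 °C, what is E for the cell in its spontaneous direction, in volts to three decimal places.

Mn²⁺/Mn is the cathode (higher E°), Ca²⁺/Ca the anode: E°cell = -1.18 − (-2.89) = +1.71 V, n = 2.
Overall: Mn²⁺(aq) + Ca(s) → Mn(s) + Ca²⁺(aq)
Q = [Ca²⁺] / ([Mn²⁺]); log Q = 0.944.
E = E° − (0.0592/n) log Q = +1.71 − (0.0592/2)(0.944) = +1.682 V.

+1.682 V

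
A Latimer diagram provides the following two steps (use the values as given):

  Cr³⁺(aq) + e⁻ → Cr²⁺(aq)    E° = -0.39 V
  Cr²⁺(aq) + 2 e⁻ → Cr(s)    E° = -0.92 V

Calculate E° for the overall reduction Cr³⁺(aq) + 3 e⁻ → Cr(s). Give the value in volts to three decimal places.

Since ΔG° = −nFE° is additive over sequential reductions, n₃E°₃ = n₁E°₁ + n₂E°₂.
E°₃ = (1×-0.39 + 2×-0.92) / 3 = (-2.230) / 3 = -0.743 V.

-0.743 V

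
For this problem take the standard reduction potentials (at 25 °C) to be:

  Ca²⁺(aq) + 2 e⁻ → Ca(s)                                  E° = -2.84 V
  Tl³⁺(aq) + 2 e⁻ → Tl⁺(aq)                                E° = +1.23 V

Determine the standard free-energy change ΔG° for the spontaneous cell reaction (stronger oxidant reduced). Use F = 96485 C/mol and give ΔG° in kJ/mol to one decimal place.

-785.4 kJ/mol

Tl³⁺/Tl⁺ (E° = +1.23 V) is the cathode; Ca²⁺/Ca (E° = -2.84 V) is the anode, so E°cell = +4.07 V.
Balancing electrons gives n = 2 (lcm of 2 and 2).
ΔG° = −nFE° = −(2)(96485)(+4.07) = -785,388 J = -785.4 kJ/mol.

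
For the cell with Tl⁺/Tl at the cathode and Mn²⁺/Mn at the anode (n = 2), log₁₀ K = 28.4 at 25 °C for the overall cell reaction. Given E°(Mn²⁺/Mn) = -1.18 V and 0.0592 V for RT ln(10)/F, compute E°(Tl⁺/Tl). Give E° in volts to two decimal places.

E°cell = (0.0592/n)·log K = (0.0592/2)(28.4) = +0.841 V.
Since Tl⁺/Tl is the cathode and Mn²⁺/Mn the anode, E°cell = E°(Tl⁺/Tl) − E°(Mn²⁺/Mn).
So E°(Tl⁺/Tl) = E°cell + E°(Mn²⁺/Mn) = +0.841 + (-1.18) = -0.34 V.

-0.34 V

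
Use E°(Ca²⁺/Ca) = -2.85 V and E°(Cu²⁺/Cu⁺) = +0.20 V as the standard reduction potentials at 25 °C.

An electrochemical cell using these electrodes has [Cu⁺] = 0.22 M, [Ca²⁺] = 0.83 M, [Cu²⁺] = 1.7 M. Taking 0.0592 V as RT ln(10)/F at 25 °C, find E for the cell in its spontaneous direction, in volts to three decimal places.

+3.105 V

Cu²⁺/Cu⁺ is the cathode (higher E°), Ca²⁺/Ca the anode: E°cell = +0.20 − (-2.85) = +3.05 V, n = 2.
Overall: 2 Cu²⁺(aq) + Ca(s) → 2 Cu⁺(aq) + Ca²⁺(aq)
Q = [Cu⁺]^2·[Ca²⁺] / ([Cu²⁺]^2); log Q = -1.857.
E = E° − (0.0592/n) log Q = +3.05 − (0.0592/2)(-1.857) = +3.105 V.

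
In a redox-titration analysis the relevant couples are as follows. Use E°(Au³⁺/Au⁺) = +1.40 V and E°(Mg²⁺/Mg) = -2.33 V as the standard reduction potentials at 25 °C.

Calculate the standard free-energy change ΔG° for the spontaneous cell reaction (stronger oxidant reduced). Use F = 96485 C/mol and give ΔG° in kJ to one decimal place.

Au³⁺/Au⁺ (E° = +1.40 V) is the cathode; Mg²⁺/Mg (E° = -2.33 V) is the anode, so E°cell = +3.73 V.
Balancing electrons gives n = 2 (lcm of 2 and 2).
ΔG° = −nFE° = −(2)(96485)(+3.73) = -719,778 J = -719.8 kJ.

-719.8 kJ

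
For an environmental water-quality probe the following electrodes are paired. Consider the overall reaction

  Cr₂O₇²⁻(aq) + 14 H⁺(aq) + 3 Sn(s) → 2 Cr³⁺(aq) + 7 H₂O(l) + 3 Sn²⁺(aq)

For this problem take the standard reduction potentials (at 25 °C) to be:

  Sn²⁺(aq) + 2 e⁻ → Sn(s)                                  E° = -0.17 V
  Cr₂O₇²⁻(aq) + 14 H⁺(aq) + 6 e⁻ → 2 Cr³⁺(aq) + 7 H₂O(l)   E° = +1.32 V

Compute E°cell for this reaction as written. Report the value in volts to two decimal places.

+1.49 V

The Cr₂O₇²⁻/Cr³⁺ couple has the higher reduction potential, so it is the cathode; Sn²⁺/Sn is oxidised at the anode.
E°cell = E°(cathode) − E°(anode) = (+1.32) − (-0.17) = +1.49 V.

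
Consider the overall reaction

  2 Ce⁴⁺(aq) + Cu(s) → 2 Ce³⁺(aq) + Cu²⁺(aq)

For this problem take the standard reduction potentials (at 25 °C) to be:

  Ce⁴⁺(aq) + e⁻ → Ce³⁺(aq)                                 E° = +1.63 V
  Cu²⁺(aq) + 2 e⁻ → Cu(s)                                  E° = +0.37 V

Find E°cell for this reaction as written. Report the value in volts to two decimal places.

The Ce⁴⁺/Ce³⁺ couple has the higher reduction potential, so it is the cathode; Cu²⁺/Cu is oxidised at the anode.
E°cell = E°(cathode) − E°(anode) = (+1.63) − (+0.37) = +1.26 V.
Since E°cell > 0, the reaction is spontaneous under standard conditions.

+1.26 V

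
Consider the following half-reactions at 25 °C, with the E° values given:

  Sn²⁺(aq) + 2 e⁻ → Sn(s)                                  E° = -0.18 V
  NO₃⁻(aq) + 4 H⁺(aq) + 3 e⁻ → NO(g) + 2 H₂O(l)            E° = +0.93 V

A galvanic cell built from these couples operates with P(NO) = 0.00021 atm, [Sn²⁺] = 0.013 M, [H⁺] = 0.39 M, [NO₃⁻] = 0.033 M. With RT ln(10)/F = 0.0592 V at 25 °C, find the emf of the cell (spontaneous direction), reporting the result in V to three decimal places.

+1.177 V

NO₃⁻/NO is the cathode (higher E°), Sn²⁺/Sn the anode: E°cell = +0.93 − (-0.18) = +1.11 V, n = 6.
Overall: 2 NO₃⁻(aq) + 8 H⁺(aq) + 3 Sn(s) → 2 NO(g) + 4 H₂O(l) + 3 Sn²⁺(aq)
Q = P(NO)^2·[Sn²⁺]^3 / ([NO₃⁻]^2·[H⁺]^8); log Q = -6.779.
E = E° − (0.0592/n) log Q = +1.11 − (0.0592/6)(-6.779) = +1.177 V.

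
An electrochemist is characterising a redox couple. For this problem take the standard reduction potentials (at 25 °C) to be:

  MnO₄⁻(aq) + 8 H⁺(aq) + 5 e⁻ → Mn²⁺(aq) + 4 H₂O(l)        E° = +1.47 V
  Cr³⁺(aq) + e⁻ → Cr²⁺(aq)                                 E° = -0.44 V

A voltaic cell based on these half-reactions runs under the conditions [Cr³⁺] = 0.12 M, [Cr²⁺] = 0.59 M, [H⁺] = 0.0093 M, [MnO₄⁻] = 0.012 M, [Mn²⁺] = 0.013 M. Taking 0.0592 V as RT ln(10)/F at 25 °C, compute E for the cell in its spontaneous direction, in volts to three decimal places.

MnO₄⁻/Mn²⁺ is the cathode (higher E°), Cr³⁺/Cr²⁺ the anode: E°cell = +1.47 − (-0.44) = +1.91 V, n = 5.
Overall: MnO₄⁻(aq) + 8 H⁺(aq) + 5 Cr²⁺(aq) → Mn²⁺(aq) + 4 H₂O(l) + 5 Cr³⁺(aq)
Q = [Mn²⁺]·[Cr³⁺]^5 / ([MnO₄⁻]·[H⁺]^8·[Cr²⁺]^5); log Q = 12.829.
E = E° − (0.0592/n) log Q = +1.91 − (0.0592/5)(12.829) = +1.758 V.

+1.758 V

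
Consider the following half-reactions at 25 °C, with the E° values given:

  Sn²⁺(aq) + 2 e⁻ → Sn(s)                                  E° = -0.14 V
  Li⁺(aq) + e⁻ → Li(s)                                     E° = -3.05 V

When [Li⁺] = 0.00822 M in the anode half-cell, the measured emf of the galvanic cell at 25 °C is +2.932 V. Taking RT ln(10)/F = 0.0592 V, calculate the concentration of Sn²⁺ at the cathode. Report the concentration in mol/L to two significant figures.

0.00037 M

Sn²⁺/Sn is the cathode, Li⁺/Li the anode: E°cell = +2.91 V, n = 2.
Overall reaction: Sn²⁺(aq) + 2 Li(s) → Sn(s) + 2 Li⁺(aq); Q = [Li⁺]^2/[Sn²⁺]^1.
From E = E° − (0.0592/n) log Q: log Q = (E° − E)·n/0.0592 = (+2.91 − (+2.932))·2/0.0592 = -0.7432.
So 1·log[Sn²⁺] = 2·log(0.00822) − log Q = -4.1703 − (-0.7432) = -3.4271; [Sn²⁺] = 10^(-3.4271) ≈ 0.00037 M.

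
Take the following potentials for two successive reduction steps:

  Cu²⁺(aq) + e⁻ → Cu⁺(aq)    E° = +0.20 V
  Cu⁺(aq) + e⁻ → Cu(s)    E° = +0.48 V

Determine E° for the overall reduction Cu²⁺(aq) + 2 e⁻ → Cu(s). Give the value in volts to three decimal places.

Since ΔG° = −nFE° is additive over sequential reductions, n₃E°₃ = n₁E°₁ + n₂E°₂.
E°₃ = (1×+0.20 + 1×+0.48) / 2 = (+0.680) / 2 = +0.340 V.

+0.340 V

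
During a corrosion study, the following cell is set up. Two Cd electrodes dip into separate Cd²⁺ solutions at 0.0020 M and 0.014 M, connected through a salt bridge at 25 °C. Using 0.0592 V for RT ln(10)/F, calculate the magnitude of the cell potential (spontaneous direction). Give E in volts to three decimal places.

For a concentration cell E°cell = 0. The 0.014 M side is the cathode (reduction is favoured where [Cd²⁺] is higher).
With n = 2, E = −(0.0592/2) log([Cd²⁺]ₐₙ/[Cd²⁺]꜀ₐₜ) = −(0.0592/2) log(0.002/0.014) = −(0.0592/2)(-0.845) = +0.025 V.

+0.025 V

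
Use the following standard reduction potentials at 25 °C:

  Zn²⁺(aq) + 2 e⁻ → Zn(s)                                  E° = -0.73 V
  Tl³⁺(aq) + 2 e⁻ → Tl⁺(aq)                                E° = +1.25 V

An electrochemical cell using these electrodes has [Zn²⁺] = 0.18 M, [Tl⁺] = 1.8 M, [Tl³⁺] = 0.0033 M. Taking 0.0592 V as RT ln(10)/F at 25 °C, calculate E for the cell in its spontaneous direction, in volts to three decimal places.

Tl³⁺/Tl⁺ is the cathode (higher E°), Zn²⁺/Zn the anode: E°cell = +1.25 − (-0.73) = +1.98 V, n = 2.
Overall: Tl³⁺(aq) + Zn(s) → Tl⁺(aq) + Zn²⁺(aq)
Q = [Tl⁺]·[Zn²⁺] / ([Tl³⁺]); log Q = 1.992.
E = E° − (0.0592/n) log Q = +1.98 − (0.0592/2)(1.992) = +1.921 V.

+1.921 V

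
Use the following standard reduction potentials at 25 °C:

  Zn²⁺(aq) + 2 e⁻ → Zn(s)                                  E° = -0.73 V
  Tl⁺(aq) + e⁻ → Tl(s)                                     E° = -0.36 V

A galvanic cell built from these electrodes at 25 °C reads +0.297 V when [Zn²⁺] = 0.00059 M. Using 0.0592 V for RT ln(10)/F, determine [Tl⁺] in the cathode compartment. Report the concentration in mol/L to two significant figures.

Tl⁺/Tl is the cathode, Zn²⁺/Zn the anode: E°cell = +0.37 V, n = 2.
Overall reaction: 2 Tl⁺(aq) + Zn(s) → 2 Tl(s) + Zn²⁺(aq); Q = [Zn²⁺]^1/[Tl⁺]^2.
From E = E° − (0.0592/n) log Q: log Q = (E° − E)·n/0.0592 = (+0.37 − (+0.297))·2/0.0592 = 2.4662.
So 2·log[Tl⁺] = 1·log(0.00059) − log Q = -3.2291 − (2.4662) = -5.6953; log[Tl⁺] = -5.6953 / 2 = -2.8476; [Tl⁺] = 10^(-2.8476) ≈ 0.0014 M.

0.0014 M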